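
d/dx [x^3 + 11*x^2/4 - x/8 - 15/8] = 3*x^2 + 11*x/2 - 1/8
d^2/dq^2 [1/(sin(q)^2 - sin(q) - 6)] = (4*sin(q)^4 - 3*sin(q)^3 + 19*sin(q)^2 - 14)/(sin(q) + cos(q)^2 + 5)^3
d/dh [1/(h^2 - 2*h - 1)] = 2*(1 - h)/(-h^2 + 2*h + 1)^2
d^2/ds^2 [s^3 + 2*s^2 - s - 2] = 6*s + 4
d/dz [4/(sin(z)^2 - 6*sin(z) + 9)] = -8*cos(z)/(sin(z) - 3)^3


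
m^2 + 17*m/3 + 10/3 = (m + 2/3)*(m + 5)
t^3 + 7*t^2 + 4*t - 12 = (t - 1)*(t + 2)*(t + 6)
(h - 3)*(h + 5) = h^2 + 2*h - 15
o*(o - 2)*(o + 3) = o^3 + o^2 - 6*o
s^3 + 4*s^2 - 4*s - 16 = (s - 2)*(s + 2)*(s + 4)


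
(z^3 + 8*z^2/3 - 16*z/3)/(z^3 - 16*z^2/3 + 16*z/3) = (z + 4)/(z - 4)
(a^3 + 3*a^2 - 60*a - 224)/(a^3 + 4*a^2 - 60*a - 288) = (a^2 + 11*a + 28)/(a^2 + 12*a + 36)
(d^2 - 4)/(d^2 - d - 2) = (d + 2)/(d + 1)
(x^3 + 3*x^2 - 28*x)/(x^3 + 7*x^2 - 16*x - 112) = x/(x + 4)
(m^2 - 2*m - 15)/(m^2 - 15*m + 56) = (m^2 - 2*m - 15)/(m^2 - 15*m + 56)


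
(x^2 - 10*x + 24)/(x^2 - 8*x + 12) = (x - 4)/(x - 2)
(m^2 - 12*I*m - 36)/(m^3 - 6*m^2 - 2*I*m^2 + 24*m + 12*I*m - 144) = (m - 6*I)/(m^2 + m*(-6 + 4*I) - 24*I)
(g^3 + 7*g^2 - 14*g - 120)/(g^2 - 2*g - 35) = (g^2 + 2*g - 24)/(g - 7)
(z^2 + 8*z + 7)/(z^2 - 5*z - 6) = (z + 7)/(z - 6)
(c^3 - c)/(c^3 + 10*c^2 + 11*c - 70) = (c^3 - c)/(c^3 + 10*c^2 + 11*c - 70)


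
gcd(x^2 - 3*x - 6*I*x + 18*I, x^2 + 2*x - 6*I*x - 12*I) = x - 6*I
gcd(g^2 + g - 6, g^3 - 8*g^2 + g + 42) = 1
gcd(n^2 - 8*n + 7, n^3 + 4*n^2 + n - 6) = n - 1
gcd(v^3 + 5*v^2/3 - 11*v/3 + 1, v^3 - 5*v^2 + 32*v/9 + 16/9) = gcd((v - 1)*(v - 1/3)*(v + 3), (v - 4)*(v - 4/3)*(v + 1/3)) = 1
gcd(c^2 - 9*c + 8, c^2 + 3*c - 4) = c - 1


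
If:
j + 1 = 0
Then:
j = -1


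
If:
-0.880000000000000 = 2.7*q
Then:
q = -0.33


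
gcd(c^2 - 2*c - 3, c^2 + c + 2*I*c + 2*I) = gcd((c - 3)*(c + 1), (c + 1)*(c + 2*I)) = c + 1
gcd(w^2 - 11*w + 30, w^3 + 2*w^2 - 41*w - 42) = w - 6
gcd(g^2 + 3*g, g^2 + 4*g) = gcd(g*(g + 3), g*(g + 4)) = g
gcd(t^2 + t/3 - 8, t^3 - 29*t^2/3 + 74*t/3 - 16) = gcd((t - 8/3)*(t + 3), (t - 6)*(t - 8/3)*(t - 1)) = t - 8/3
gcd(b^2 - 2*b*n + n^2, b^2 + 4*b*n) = 1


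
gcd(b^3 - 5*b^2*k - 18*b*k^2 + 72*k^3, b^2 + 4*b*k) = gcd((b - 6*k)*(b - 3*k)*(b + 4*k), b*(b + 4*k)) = b + 4*k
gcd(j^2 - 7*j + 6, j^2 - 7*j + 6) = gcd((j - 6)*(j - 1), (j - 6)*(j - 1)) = j^2 - 7*j + 6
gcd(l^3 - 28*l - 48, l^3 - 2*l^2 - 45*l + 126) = l - 6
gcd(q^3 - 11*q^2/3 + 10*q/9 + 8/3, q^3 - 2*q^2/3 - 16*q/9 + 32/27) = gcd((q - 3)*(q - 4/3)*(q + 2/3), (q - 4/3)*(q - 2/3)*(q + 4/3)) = q - 4/3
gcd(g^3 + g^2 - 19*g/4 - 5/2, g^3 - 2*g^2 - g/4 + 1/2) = g^2 - 3*g/2 - 1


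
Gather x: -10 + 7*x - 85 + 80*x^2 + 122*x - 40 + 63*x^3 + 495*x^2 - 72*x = 63*x^3 + 575*x^2 + 57*x - 135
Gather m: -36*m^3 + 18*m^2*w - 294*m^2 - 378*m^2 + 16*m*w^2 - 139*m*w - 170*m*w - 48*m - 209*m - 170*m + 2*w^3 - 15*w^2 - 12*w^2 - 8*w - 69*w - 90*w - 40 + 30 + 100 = -36*m^3 + m^2*(18*w - 672) + m*(16*w^2 - 309*w - 427) + 2*w^3 - 27*w^2 - 167*w + 90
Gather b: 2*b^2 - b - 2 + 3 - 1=2*b^2 - b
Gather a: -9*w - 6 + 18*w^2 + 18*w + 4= 18*w^2 + 9*w - 2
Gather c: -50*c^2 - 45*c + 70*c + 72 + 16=-50*c^2 + 25*c + 88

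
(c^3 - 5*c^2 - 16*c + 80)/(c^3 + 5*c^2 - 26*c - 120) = (c - 4)/(c + 6)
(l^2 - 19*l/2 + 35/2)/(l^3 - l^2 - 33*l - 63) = (l - 5/2)/(l^2 + 6*l + 9)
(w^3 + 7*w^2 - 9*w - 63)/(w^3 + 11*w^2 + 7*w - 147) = (w + 3)/(w + 7)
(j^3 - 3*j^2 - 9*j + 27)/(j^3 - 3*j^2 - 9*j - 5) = (-j^3 + 3*j^2 + 9*j - 27)/(-j^3 + 3*j^2 + 9*j + 5)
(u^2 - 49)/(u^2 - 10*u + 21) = (u + 7)/(u - 3)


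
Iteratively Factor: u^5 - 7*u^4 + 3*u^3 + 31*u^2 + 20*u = (u - 5)*(u^4 - 2*u^3 - 7*u^2 - 4*u) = (u - 5)*(u - 4)*(u^3 + 2*u^2 + u) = (u - 5)*(u - 4)*(u + 1)*(u^2 + u) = u*(u - 5)*(u - 4)*(u + 1)*(u + 1)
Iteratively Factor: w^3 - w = (w)*(w^2 - 1) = w*(w + 1)*(w - 1)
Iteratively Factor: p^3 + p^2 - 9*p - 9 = (p - 3)*(p^2 + 4*p + 3) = (p - 3)*(p + 3)*(p + 1)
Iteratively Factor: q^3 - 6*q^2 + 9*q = (q - 3)*(q^2 - 3*q) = (q - 3)^2*(q)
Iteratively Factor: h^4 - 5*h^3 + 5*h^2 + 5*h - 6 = (h - 1)*(h^3 - 4*h^2 + h + 6) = (h - 3)*(h - 1)*(h^2 - h - 2) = (h - 3)*(h - 2)*(h - 1)*(h + 1)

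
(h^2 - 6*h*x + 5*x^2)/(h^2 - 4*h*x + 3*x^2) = (-h + 5*x)/(-h + 3*x)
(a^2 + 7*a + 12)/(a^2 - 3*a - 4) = (a^2 + 7*a + 12)/(a^2 - 3*a - 4)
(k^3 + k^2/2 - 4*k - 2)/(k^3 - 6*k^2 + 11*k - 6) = (k^2 + 5*k/2 + 1)/(k^2 - 4*k + 3)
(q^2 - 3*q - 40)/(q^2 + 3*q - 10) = (q - 8)/(q - 2)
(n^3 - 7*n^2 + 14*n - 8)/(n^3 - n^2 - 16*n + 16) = (n - 2)/(n + 4)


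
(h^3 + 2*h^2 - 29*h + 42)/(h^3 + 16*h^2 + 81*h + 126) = (h^2 - 5*h + 6)/(h^2 + 9*h + 18)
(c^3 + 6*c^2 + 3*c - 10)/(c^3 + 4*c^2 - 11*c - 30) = (c - 1)/(c - 3)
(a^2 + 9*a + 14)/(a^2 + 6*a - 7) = (a + 2)/(a - 1)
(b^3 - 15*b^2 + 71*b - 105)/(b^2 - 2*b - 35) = (b^2 - 8*b + 15)/(b + 5)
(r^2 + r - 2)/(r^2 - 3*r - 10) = (r - 1)/(r - 5)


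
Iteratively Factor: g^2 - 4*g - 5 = (g - 5)*(g + 1)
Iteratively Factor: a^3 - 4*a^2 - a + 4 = (a - 4)*(a^2 - 1) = (a - 4)*(a - 1)*(a + 1)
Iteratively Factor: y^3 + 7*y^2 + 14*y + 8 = (y + 4)*(y^2 + 3*y + 2) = (y + 1)*(y + 4)*(y + 2)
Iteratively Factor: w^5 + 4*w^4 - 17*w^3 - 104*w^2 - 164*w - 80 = (w + 1)*(w^4 + 3*w^3 - 20*w^2 - 84*w - 80) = (w - 5)*(w + 1)*(w^3 + 8*w^2 + 20*w + 16) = (w - 5)*(w + 1)*(w + 2)*(w^2 + 6*w + 8) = (w - 5)*(w + 1)*(w + 2)^2*(w + 4)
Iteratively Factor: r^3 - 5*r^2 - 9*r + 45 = (r - 5)*(r^2 - 9) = (r - 5)*(r + 3)*(r - 3)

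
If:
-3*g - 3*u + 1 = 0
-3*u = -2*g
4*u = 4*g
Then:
No Solution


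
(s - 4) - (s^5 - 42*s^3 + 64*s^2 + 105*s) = -s^5 + 42*s^3 - 64*s^2 - 104*s - 4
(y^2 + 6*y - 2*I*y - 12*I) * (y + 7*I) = y^3 + 6*y^2 + 5*I*y^2 + 14*y + 30*I*y + 84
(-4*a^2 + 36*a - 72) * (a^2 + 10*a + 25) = -4*a^4 - 4*a^3 + 188*a^2 + 180*a - 1800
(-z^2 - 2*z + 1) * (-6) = 6*z^2 + 12*z - 6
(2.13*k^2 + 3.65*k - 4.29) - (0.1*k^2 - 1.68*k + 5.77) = 2.03*k^2 + 5.33*k - 10.06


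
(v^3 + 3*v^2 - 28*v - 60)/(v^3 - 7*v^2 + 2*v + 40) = (v + 6)/(v - 4)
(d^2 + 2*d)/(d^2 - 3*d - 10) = d/(d - 5)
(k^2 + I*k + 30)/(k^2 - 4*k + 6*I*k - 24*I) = (k - 5*I)/(k - 4)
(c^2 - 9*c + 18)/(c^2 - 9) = (c - 6)/(c + 3)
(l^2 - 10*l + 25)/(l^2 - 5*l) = (l - 5)/l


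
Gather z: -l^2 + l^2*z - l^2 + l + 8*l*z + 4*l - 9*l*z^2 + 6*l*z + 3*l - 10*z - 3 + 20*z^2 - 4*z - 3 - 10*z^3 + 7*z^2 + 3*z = -2*l^2 + 8*l - 10*z^3 + z^2*(27 - 9*l) + z*(l^2 + 14*l - 11) - 6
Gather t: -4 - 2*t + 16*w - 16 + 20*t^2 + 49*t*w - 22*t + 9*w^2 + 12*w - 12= 20*t^2 + t*(49*w - 24) + 9*w^2 + 28*w - 32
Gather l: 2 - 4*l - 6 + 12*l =8*l - 4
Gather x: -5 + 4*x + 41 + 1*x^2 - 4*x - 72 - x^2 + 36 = 0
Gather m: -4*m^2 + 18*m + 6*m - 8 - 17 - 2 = -4*m^2 + 24*m - 27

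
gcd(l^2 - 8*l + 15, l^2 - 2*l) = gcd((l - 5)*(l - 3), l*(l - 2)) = 1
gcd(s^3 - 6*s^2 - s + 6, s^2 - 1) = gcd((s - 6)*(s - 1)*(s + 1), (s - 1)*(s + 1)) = s^2 - 1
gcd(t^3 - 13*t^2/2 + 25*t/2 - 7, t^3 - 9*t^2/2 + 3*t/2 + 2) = t - 1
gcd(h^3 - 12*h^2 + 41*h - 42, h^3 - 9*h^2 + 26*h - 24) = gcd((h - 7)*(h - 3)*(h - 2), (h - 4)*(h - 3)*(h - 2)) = h^2 - 5*h + 6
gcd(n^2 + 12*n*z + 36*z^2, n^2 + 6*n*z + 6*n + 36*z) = n + 6*z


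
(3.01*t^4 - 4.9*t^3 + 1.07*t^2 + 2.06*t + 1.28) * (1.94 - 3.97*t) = -11.9497*t^5 + 25.2924*t^4 - 13.7539*t^3 - 6.1024*t^2 - 1.0852*t + 2.4832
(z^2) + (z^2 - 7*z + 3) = 2*z^2 - 7*z + 3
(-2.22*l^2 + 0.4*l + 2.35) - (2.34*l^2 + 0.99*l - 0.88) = -4.56*l^2 - 0.59*l + 3.23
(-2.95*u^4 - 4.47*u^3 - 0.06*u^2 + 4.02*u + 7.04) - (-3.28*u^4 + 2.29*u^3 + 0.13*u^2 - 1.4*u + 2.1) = 0.33*u^4 - 6.76*u^3 - 0.19*u^2 + 5.42*u + 4.94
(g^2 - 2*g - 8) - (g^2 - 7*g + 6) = 5*g - 14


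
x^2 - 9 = (x - 3)*(x + 3)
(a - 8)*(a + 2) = a^2 - 6*a - 16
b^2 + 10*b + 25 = (b + 5)^2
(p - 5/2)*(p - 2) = p^2 - 9*p/2 + 5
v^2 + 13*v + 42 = (v + 6)*(v + 7)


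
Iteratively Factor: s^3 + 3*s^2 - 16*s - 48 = (s - 4)*(s^2 + 7*s + 12) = (s - 4)*(s + 4)*(s + 3)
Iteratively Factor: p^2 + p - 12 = (p + 4)*(p - 3)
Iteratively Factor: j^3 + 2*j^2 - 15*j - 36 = (j + 3)*(j^2 - j - 12) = (j - 4)*(j + 3)*(j + 3)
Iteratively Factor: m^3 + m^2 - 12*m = (m + 4)*(m^2 - 3*m) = (m - 3)*(m + 4)*(m)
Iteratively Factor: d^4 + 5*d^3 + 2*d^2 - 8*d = (d)*(d^3 + 5*d^2 + 2*d - 8) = d*(d + 2)*(d^2 + 3*d - 4) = d*(d + 2)*(d + 4)*(d - 1)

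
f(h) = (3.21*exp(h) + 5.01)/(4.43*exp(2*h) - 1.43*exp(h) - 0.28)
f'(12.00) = 0.00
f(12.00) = 0.00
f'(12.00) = 0.00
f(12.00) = 0.00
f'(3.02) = -0.04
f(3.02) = 0.04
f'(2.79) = -0.06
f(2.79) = 0.05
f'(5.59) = -0.00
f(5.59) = 0.00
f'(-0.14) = -11.24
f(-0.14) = 4.27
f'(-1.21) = -25.15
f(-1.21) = -19.10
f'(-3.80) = 1.23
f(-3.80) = -16.40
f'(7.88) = -0.00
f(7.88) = 0.00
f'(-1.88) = -0.82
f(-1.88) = -13.92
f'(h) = (3.21*exp(h) + 5.01)*(-8.86*exp(2*h) + 1.43*exp(h))/(4.43*exp(2*h) - 1.43*exp(h) - 0.28)^2 + 3.21*exp(h)/(4.43*exp(2*h) - 1.43*exp(h) - 0.28) = (-14.2203*exp(2*h) - 44.3886*exp(h) + 6.2655)*exp(h)/(19.6249*exp(4*h) - 12.6698*exp(3*h) - 0.4359*exp(2*h) + 0.8008*exp(h) + 0.0784)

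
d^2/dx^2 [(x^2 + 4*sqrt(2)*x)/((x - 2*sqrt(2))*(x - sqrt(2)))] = 2*(7*sqrt(2)*x^3 - 12*x^2 - 48*sqrt(2)*x + 112)/(x^6 - 9*sqrt(2)*x^5 + 66*x^4 - 126*sqrt(2)*x^3 + 264*x^2 - 144*sqrt(2)*x + 64)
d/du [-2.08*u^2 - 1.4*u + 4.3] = -4.16*u - 1.4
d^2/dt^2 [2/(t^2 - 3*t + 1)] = 4*(-t^2 + 3*t + (2*t - 3)^2 - 1)/(t^2 - 3*t + 1)^3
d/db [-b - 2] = -1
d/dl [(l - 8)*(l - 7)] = 2*l - 15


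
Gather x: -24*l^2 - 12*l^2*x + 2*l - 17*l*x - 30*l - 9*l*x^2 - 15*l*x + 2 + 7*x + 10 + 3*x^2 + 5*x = -24*l^2 - 28*l + x^2*(3 - 9*l) + x*(-12*l^2 - 32*l + 12) + 12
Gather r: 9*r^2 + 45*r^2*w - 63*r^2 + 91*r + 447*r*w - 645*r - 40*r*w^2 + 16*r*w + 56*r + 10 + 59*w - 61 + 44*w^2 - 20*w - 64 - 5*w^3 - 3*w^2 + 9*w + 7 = r^2*(45*w - 54) + r*(-40*w^2 + 463*w - 498) - 5*w^3 + 41*w^2 + 48*w - 108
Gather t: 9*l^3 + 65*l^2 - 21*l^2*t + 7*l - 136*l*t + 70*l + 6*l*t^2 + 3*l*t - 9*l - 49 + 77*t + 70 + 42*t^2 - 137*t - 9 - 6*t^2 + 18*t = 9*l^3 + 65*l^2 + 68*l + t^2*(6*l + 36) + t*(-21*l^2 - 133*l - 42) + 12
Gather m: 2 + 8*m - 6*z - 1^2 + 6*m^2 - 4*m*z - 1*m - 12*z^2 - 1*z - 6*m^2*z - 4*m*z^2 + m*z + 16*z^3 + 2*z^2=m^2*(6 - 6*z) + m*(-4*z^2 - 3*z + 7) + 16*z^3 - 10*z^2 - 7*z + 1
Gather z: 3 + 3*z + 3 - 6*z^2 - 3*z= 6 - 6*z^2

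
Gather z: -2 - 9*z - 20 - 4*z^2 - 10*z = -4*z^2 - 19*z - 22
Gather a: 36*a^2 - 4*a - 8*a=36*a^2 - 12*a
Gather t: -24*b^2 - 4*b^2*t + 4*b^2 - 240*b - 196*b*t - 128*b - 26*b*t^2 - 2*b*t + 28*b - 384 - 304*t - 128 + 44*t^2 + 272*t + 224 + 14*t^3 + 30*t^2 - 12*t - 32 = -20*b^2 - 340*b + 14*t^3 + t^2*(74 - 26*b) + t*(-4*b^2 - 198*b - 44) - 320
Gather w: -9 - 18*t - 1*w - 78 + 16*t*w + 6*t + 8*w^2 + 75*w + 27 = -12*t + 8*w^2 + w*(16*t + 74) - 60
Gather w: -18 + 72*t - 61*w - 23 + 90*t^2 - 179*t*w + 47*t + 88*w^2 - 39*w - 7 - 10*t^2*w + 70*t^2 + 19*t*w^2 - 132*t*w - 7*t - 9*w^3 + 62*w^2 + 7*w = 160*t^2 + 112*t - 9*w^3 + w^2*(19*t + 150) + w*(-10*t^2 - 311*t - 93) - 48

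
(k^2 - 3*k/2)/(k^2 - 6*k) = (k - 3/2)/(k - 6)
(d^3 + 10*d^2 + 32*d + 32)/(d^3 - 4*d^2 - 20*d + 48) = (d^2 + 6*d + 8)/(d^2 - 8*d + 12)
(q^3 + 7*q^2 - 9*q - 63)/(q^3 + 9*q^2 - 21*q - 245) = (q^2 - 9)/(q^2 + 2*q - 35)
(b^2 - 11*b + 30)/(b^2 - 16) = (b^2 - 11*b + 30)/(b^2 - 16)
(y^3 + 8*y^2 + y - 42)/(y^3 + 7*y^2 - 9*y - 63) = (y - 2)/(y - 3)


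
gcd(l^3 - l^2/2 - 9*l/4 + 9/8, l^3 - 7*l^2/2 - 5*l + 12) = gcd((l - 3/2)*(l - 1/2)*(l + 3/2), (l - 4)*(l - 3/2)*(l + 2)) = l - 3/2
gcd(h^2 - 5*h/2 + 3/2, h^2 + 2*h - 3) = h - 1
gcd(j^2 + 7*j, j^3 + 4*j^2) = j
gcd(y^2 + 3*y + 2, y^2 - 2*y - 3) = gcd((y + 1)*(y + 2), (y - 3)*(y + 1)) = y + 1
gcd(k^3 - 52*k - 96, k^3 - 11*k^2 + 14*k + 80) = k^2 - 6*k - 16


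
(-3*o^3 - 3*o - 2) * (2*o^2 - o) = -6*o^5 + 3*o^4 - 6*o^3 - o^2 + 2*o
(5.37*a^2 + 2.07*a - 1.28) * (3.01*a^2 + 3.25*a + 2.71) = 16.1637*a^4 + 23.6832*a^3 + 17.4274*a^2 + 1.4497*a - 3.4688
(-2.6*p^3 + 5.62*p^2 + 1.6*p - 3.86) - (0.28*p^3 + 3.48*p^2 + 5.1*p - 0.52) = -2.88*p^3 + 2.14*p^2 - 3.5*p - 3.34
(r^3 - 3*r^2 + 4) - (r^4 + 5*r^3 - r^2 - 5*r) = -r^4 - 4*r^3 - 2*r^2 + 5*r + 4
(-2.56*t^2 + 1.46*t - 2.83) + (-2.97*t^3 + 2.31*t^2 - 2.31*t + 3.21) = -2.97*t^3 - 0.25*t^2 - 0.85*t + 0.38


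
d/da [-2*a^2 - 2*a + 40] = -4*a - 2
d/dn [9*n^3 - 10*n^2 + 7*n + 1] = 27*n^2 - 20*n + 7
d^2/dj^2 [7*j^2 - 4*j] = 14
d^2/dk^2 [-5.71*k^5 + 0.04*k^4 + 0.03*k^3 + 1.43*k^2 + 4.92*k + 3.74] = -114.2*k^3 + 0.48*k^2 + 0.18*k + 2.86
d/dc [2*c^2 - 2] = 4*c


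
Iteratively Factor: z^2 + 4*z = (z + 4)*(z)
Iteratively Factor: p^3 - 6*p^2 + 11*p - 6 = (p - 2)*(p^2 - 4*p + 3) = (p - 2)*(p - 1)*(p - 3)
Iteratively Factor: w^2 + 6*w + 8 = (w + 2)*(w + 4)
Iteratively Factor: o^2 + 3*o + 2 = (o + 1)*(o + 2)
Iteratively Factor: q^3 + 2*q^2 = (q + 2)*(q^2) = q*(q + 2)*(q)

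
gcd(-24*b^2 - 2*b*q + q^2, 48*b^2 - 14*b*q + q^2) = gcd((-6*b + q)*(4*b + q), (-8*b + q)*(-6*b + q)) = -6*b + q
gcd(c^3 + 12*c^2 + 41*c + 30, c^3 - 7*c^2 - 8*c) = c + 1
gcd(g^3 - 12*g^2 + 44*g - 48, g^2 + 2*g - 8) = g - 2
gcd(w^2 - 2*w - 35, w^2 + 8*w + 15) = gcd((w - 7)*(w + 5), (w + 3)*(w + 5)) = w + 5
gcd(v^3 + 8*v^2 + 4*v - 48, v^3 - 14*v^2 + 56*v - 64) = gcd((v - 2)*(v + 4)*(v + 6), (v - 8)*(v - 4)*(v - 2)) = v - 2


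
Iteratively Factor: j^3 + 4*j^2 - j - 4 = (j + 4)*(j^2 - 1) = (j - 1)*(j + 4)*(j + 1)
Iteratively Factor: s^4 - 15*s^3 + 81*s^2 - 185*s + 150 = (s - 5)*(s^3 - 10*s^2 + 31*s - 30) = (s - 5)*(s - 2)*(s^2 - 8*s + 15) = (s - 5)^2*(s - 2)*(s - 3)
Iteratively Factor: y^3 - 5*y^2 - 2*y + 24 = (y + 2)*(y^2 - 7*y + 12) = (y - 3)*(y + 2)*(y - 4)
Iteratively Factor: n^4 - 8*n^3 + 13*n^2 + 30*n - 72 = (n - 4)*(n^3 - 4*n^2 - 3*n + 18) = (n - 4)*(n - 3)*(n^2 - n - 6) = (n - 4)*(n - 3)*(n + 2)*(n - 3)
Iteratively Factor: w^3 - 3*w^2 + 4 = (w - 2)*(w^2 - w - 2) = (w - 2)^2*(w + 1)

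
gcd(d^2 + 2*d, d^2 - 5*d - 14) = d + 2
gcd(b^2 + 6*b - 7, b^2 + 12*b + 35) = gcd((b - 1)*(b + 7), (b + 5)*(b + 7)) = b + 7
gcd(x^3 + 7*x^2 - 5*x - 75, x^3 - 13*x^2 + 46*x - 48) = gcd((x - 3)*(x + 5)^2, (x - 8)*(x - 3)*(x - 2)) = x - 3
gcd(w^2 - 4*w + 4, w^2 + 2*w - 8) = w - 2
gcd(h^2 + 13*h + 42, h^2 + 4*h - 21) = h + 7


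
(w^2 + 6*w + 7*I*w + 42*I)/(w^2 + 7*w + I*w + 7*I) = (w^2 + w*(6 + 7*I) + 42*I)/(w^2 + w*(7 + I) + 7*I)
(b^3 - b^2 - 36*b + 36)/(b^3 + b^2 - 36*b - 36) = (b - 1)/(b + 1)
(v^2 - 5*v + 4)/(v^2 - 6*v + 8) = (v - 1)/(v - 2)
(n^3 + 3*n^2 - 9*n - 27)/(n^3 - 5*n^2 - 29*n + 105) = (n^2 + 6*n + 9)/(n^2 - 2*n - 35)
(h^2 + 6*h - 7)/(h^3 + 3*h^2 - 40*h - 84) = (h - 1)/(h^2 - 4*h - 12)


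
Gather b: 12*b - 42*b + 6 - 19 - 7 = -30*b - 20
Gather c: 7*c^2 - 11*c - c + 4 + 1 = 7*c^2 - 12*c + 5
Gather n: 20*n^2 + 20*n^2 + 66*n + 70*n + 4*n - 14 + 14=40*n^2 + 140*n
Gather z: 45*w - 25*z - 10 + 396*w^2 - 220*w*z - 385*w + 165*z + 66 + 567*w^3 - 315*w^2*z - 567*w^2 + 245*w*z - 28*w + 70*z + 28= 567*w^3 - 171*w^2 - 368*w + z*(-315*w^2 + 25*w + 210) + 84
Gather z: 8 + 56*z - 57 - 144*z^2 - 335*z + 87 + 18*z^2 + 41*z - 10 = -126*z^2 - 238*z + 28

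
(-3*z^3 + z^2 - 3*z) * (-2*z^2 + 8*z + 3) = 6*z^5 - 26*z^4 + 5*z^3 - 21*z^2 - 9*z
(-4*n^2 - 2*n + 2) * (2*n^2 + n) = -8*n^4 - 8*n^3 + 2*n^2 + 2*n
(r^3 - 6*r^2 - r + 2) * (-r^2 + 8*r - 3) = -r^5 + 14*r^4 - 50*r^3 + 8*r^2 + 19*r - 6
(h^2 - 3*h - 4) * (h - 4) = h^3 - 7*h^2 + 8*h + 16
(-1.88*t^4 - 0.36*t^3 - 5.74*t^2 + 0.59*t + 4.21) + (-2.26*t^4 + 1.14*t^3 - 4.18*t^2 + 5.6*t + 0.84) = -4.14*t^4 + 0.78*t^3 - 9.92*t^2 + 6.19*t + 5.05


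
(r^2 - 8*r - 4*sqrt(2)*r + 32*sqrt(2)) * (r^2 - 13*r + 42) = r^4 - 21*r^3 - 4*sqrt(2)*r^3 + 84*sqrt(2)*r^2 + 146*r^2 - 584*sqrt(2)*r - 336*r + 1344*sqrt(2)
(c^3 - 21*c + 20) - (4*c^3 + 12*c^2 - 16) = -3*c^3 - 12*c^2 - 21*c + 36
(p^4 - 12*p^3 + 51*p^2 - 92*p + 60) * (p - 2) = p^5 - 14*p^4 + 75*p^3 - 194*p^2 + 244*p - 120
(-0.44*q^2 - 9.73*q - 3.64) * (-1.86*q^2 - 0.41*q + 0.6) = 0.8184*q^4 + 18.2782*q^3 + 10.4957*q^2 - 4.3456*q - 2.184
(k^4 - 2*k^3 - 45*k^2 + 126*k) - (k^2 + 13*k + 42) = k^4 - 2*k^3 - 46*k^2 + 113*k - 42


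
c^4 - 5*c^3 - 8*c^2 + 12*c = c*(c - 6)*(c - 1)*(c + 2)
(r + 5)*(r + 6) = r^2 + 11*r + 30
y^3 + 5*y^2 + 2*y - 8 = (y - 1)*(y + 2)*(y + 4)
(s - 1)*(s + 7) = s^2 + 6*s - 7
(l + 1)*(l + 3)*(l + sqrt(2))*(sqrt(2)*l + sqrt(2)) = sqrt(2)*l^4 + 2*l^3 + 5*sqrt(2)*l^3 + 7*sqrt(2)*l^2 + 10*l^2 + 3*sqrt(2)*l + 14*l + 6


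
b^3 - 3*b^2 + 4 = (b - 2)^2*(b + 1)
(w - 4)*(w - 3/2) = w^2 - 11*w/2 + 6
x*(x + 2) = x^2 + 2*x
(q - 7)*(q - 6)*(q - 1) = q^3 - 14*q^2 + 55*q - 42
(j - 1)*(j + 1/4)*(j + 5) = j^3 + 17*j^2/4 - 4*j - 5/4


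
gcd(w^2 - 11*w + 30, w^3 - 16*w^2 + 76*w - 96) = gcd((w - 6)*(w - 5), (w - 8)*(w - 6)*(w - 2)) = w - 6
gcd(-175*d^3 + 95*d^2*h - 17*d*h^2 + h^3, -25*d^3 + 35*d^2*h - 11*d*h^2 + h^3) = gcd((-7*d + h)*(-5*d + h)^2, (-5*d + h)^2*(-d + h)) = 25*d^2 - 10*d*h + h^2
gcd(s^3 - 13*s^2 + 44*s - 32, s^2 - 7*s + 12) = s - 4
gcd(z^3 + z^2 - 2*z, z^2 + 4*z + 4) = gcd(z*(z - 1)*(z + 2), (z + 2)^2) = z + 2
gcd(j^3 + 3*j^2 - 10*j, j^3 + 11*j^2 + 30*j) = j^2 + 5*j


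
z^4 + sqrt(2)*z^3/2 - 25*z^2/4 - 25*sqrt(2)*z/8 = z*(z - 5/2)*(z + 5/2)*(z + sqrt(2)/2)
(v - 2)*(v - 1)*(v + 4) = v^3 + v^2 - 10*v + 8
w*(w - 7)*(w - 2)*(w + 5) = w^4 - 4*w^3 - 31*w^2 + 70*w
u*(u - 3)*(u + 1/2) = u^3 - 5*u^2/2 - 3*u/2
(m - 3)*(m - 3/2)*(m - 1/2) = m^3 - 5*m^2 + 27*m/4 - 9/4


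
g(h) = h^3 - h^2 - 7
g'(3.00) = 21.00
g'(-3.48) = 43.29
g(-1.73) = -15.17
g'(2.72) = 16.76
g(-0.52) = -7.41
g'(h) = 3*h^2 - 2*h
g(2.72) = 5.73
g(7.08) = 297.77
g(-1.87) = -17.04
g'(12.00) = 408.00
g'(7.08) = 136.22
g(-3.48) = -61.25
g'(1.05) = 1.21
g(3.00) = 11.00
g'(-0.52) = 1.85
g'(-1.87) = 14.23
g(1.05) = -6.94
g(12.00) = 1577.00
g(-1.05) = -9.26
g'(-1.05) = 5.41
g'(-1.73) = 12.44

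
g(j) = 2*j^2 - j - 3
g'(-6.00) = -25.00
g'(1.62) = 5.48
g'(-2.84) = -12.36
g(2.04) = 3.28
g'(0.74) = 1.96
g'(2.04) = 7.16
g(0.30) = -3.12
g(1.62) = 0.63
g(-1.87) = 5.86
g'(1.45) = 4.80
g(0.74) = -2.64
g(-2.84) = 15.97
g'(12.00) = 47.00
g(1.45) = -0.24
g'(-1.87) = -8.48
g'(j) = 4*j - 1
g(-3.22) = 20.96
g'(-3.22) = -13.88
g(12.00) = 273.00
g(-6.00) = 75.00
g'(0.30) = 0.20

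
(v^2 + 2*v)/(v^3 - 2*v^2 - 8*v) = 1/(v - 4)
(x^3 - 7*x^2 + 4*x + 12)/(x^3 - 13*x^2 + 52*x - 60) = (x + 1)/(x - 5)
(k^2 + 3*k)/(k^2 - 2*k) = (k + 3)/(k - 2)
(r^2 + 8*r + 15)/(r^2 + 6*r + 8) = (r^2 + 8*r + 15)/(r^2 + 6*r + 8)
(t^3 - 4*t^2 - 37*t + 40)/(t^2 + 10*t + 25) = (t^2 - 9*t + 8)/(t + 5)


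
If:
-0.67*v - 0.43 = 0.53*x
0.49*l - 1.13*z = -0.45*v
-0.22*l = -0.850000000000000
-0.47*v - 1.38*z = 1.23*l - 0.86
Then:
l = 3.86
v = -6.09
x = 6.88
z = -0.75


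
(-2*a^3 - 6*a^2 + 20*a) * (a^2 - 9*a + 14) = -2*a^5 + 12*a^4 + 46*a^3 - 264*a^2 + 280*a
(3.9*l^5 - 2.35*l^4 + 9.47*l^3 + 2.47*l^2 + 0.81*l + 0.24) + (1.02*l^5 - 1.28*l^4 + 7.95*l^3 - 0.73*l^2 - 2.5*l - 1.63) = 4.92*l^5 - 3.63*l^4 + 17.42*l^3 + 1.74*l^2 - 1.69*l - 1.39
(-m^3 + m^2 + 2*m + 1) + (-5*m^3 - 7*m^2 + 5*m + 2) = -6*m^3 - 6*m^2 + 7*m + 3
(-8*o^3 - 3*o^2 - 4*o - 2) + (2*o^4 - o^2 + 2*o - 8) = 2*o^4 - 8*o^3 - 4*o^2 - 2*o - 10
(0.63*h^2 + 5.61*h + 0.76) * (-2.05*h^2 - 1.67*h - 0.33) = -1.2915*h^4 - 12.5526*h^3 - 11.1346*h^2 - 3.1205*h - 0.2508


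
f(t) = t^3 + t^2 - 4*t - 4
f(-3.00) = -10.00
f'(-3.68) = 29.27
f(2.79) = 14.34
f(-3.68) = -25.57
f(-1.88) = 0.41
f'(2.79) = 24.93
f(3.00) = 20.00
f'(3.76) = 45.93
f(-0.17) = -3.30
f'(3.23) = 33.76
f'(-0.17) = -4.25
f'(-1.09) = -2.62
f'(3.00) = 29.00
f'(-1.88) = 2.84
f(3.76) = 48.25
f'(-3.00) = 17.00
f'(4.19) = 57.05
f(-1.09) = 0.25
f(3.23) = 27.21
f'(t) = 3*t^2 + 2*t - 4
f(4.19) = 70.36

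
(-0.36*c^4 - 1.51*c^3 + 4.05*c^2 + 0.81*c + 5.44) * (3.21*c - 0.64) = -1.1556*c^5 - 4.6167*c^4 + 13.9669*c^3 + 0.00810000000000022*c^2 + 16.944*c - 3.4816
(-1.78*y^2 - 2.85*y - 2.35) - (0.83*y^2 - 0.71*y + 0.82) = -2.61*y^2 - 2.14*y - 3.17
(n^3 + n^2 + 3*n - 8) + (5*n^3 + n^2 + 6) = 6*n^3 + 2*n^2 + 3*n - 2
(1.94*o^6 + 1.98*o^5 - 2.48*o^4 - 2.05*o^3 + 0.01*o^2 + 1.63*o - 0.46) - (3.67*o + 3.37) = 1.94*o^6 + 1.98*o^5 - 2.48*o^4 - 2.05*o^3 + 0.01*o^2 - 2.04*o - 3.83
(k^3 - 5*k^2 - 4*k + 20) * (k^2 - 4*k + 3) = k^5 - 9*k^4 + 19*k^3 + 21*k^2 - 92*k + 60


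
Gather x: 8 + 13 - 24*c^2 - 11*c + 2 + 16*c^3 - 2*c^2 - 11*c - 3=16*c^3 - 26*c^2 - 22*c + 20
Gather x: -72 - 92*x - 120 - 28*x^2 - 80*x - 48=-28*x^2 - 172*x - 240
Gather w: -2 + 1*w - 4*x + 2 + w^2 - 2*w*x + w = w^2 + w*(2 - 2*x) - 4*x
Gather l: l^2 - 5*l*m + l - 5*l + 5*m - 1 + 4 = l^2 + l*(-5*m - 4) + 5*m + 3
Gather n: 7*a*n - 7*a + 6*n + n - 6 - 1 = -7*a + n*(7*a + 7) - 7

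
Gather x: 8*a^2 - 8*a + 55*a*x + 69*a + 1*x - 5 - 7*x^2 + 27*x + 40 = 8*a^2 + 61*a - 7*x^2 + x*(55*a + 28) + 35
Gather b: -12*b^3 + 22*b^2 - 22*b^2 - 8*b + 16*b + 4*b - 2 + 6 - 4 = -12*b^3 + 12*b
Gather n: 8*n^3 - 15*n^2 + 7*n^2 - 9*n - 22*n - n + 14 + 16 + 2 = 8*n^3 - 8*n^2 - 32*n + 32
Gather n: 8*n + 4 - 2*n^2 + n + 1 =-2*n^2 + 9*n + 5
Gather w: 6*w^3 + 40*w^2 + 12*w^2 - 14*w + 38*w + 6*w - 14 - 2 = 6*w^3 + 52*w^2 + 30*w - 16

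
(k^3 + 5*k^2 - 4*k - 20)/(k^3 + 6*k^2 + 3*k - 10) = (k - 2)/(k - 1)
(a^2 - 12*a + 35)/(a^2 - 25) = (a - 7)/(a + 5)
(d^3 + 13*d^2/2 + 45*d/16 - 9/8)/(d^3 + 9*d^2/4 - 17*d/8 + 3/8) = (4*d^2 + 27*d + 18)/(2*(2*d^2 + 5*d - 3))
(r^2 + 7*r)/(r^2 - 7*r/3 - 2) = 3*r*(r + 7)/(3*r^2 - 7*r - 6)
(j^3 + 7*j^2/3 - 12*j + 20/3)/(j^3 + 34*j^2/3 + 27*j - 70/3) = (j - 2)/(j + 7)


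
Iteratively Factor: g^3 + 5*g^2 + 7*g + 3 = (g + 3)*(g^2 + 2*g + 1) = (g + 1)*(g + 3)*(g + 1)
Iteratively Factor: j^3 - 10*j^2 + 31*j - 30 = (j - 5)*(j^2 - 5*j + 6) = (j - 5)*(j - 3)*(j - 2)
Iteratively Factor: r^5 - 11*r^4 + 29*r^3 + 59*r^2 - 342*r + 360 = (r + 3)*(r^4 - 14*r^3 + 71*r^2 - 154*r + 120) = (r - 5)*(r + 3)*(r^3 - 9*r^2 + 26*r - 24) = (r - 5)*(r - 4)*(r + 3)*(r^2 - 5*r + 6) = (r - 5)*(r - 4)*(r - 2)*(r + 3)*(r - 3)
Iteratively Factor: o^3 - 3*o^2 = (o)*(o^2 - 3*o) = o*(o - 3)*(o)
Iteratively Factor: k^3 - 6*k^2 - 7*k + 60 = (k + 3)*(k^2 - 9*k + 20) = (k - 4)*(k + 3)*(k - 5)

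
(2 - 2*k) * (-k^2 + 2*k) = 2*k^3 - 6*k^2 + 4*k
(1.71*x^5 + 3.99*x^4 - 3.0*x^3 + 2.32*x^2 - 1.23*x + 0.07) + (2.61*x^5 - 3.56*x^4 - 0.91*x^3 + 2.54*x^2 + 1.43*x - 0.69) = 4.32*x^5 + 0.43*x^4 - 3.91*x^3 + 4.86*x^2 + 0.2*x - 0.62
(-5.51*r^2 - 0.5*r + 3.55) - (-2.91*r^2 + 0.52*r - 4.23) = -2.6*r^2 - 1.02*r + 7.78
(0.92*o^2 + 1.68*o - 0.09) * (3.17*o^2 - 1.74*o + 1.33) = 2.9164*o^4 + 3.7248*o^3 - 1.9849*o^2 + 2.391*o - 0.1197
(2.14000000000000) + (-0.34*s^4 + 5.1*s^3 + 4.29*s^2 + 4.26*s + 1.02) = -0.34*s^4 + 5.1*s^3 + 4.29*s^2 + 4.26*s + 3.16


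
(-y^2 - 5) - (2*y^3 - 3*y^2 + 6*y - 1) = -2*y^3 + 2*y^2 - 6*y - 4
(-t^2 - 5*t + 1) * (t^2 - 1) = -t^4 - 5*t^3 + 2*t^2 + 5*t - 1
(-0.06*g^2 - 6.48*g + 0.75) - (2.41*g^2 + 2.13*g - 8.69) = -2.47*g^2 - 8.61*g + 9.44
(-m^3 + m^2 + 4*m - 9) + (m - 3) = -m^3 + m^2 + 5*m - 12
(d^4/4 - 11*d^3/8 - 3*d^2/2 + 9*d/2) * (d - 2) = d^5/4 - 15*d^4/8 + 5*d^3/4 + 15*d^2/2 - 9*d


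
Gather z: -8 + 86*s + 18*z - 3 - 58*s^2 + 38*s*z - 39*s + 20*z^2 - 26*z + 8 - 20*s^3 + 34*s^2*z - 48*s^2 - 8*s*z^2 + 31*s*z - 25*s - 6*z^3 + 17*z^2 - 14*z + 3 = -20*s^3 - 106*s^2 + 22*s - 6*z^3 + z^2*(37 - 8*s) + z*(34*s^2 + 69*s - 22)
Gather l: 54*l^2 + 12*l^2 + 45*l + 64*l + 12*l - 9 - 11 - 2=66*l^2 + 121*l - 22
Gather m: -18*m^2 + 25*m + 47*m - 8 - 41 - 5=-18*m^2 + 72*m - 54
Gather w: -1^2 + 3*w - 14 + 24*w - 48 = 27*w - 63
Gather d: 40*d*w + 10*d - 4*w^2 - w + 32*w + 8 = d*(40*w + 10) - 4*w^2 + 31*w + 8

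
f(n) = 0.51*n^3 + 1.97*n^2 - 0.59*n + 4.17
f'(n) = 1.53*n^2 + 3.94*n - 0.59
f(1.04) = 6.26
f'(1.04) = 5.16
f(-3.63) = 7.88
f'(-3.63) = 5.27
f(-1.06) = 6.40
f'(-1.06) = -3.05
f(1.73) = 11.69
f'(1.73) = 10.81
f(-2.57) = 10.04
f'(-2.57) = -0.61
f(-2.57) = 10.04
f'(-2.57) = -0.61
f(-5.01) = -7.56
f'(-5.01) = 18.07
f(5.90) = 174.01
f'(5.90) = 75.92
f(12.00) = 1162.05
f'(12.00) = 267.01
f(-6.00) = -31.53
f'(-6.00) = 30.85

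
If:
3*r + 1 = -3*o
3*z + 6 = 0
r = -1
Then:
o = 2/3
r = -1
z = -2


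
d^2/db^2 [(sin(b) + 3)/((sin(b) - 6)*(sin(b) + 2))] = (-sin(b)^5 - 16*sin(b)^4 - 34*sin(b)^3 - 126*sin(b)^2 + 72)/((sin(b) - 6)^3*(sin(b) + 2)^3)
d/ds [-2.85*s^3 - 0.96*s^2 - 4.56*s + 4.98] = -8.55*s^2 - 1.92*s - 4.56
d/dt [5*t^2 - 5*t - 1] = 10*t - 5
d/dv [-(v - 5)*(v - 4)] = 9 - 2*v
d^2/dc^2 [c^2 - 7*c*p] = 2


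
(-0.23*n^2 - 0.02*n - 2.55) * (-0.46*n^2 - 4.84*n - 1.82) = 0.1058*n^4 + 1.1224*n^3 + 1.6884*n^2 + 12.3784*n + 4.641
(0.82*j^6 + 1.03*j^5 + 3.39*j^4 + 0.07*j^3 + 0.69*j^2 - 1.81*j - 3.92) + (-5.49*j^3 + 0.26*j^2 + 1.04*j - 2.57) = 0.82*j^6 + 1.03*j^5 + 3.39*j^4 - 5.42*j^3 + 0.95*j^2 - 0.77*j - 6.49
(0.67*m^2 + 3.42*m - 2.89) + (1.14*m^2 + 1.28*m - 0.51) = 1.81*m^2 + 4.7*m - 3.4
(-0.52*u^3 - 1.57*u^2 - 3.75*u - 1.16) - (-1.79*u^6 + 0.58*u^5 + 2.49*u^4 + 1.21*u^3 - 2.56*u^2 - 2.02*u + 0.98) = 1.79*u^6 - 0.58*u^5 - 2.49*u^4 - 1.73*u^3 + 0.99*u^2 - 1.73*u - 2.14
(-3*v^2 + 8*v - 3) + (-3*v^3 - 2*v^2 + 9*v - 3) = -3*v^3 - 5*v^2 + 17*v - 6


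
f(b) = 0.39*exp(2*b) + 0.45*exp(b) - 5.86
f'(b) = 0.78*exp(2*b) + 0.45*exp(b)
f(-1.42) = -5.73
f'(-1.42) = 0.15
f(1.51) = 4.17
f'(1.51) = 18.02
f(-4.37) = -5.85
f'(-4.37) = 0.01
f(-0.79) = -5.58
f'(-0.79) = 0.36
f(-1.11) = -5.67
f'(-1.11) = 0.23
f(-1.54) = -5.75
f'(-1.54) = 0.13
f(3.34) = 317.40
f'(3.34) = 633.83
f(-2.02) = -5.79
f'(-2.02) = 0.07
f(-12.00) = -5.86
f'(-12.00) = 0.00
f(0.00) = -5.02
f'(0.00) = 1.23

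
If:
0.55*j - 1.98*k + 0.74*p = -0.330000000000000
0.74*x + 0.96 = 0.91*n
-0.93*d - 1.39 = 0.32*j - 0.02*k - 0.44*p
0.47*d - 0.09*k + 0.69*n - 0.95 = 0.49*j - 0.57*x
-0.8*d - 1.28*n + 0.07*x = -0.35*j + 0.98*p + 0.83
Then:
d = -0.544643910643381*x - 1.61985776660461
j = 1.69537491962178*x - 1.83688920887833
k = 0.493139472020464*x - 0.926059444907719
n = 0.813186813186813*x + 1.05494505494505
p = 0.0594053362277607*x - 1.55852518383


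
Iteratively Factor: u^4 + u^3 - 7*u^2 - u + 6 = (u + 3)*(u^3 - 2*u^2 - u + 2) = (u + 1)*(u + 3)*(u^2 - 3*u + 2) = (u - 1)*(u + 1)*(u + 3)*(u - 2)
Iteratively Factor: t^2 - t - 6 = (t + 2)*(t - 3)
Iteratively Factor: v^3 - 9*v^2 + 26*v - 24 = (v - 3)*(v^2 - 6*v + 8) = (v - 4)*(v - 3)*(v - 2)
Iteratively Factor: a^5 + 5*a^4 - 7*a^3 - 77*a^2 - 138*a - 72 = (a + 3)*(a^4 + 2*a^3 - 13*a^2 - 38*a - 24) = (a + 1)*(a + 3)*(a^3 + a^2 - 14*a - 24) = (a + 1)*(a + 3)^2*(a^2 - 2*a - 8) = (a - 4)*(a + 1)*(a + 3)^2*(a + 2)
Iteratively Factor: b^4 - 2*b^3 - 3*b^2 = (b)*(b^3 - 2*b^2 - 3*b) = b*(b + 1)*(b^2 - 3*b) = b*(b - 3)*(b + 1)*(b)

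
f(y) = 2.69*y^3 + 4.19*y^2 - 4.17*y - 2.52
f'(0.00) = -4.17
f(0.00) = -2.52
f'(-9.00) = 574.08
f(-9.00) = -1586.61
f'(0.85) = 8.78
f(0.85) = -1.39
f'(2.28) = 56.89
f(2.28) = 41.64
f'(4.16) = 170.35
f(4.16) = 246.30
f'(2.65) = 74.71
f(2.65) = 65.91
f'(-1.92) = 9.49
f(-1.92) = 1.89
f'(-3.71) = 75.82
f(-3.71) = -66.74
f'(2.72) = 78.33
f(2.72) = 71.27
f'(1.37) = 22.46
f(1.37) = 6.55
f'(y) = 8.07*y^2 + 8.38*y - 4.17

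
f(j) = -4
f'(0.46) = 0.00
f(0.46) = -4.00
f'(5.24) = 0.00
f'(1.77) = 0.00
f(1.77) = -4.00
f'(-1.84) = 0.00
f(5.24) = -4.00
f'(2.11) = 0.00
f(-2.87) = -4.00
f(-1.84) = -4.00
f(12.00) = -4.00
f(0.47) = -4.00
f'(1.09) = 0.00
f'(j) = 0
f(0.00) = -4.00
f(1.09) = -4.00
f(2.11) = -4.00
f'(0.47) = 0.00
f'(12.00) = 0.00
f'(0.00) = 0.00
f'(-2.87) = 0.00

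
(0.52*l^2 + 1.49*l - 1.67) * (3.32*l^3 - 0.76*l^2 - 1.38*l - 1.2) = 1.7264*l^5 + 4.5516*l^4 - 7.3944*l^3 - 1.411*l^2 + 0.5166*l + 2.004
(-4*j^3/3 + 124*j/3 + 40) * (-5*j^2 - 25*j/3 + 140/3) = 20*j^5/3 + 100*j^4/9 - 2420*j^3/9 - 4900*j^2/9 + 14360*j/9 + 5600/3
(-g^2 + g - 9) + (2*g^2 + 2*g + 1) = g^2 + 3*g - 8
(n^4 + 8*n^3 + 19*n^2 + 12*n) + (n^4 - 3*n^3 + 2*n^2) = 2*n^4 + 5*n^3 + 21*n^2 + 12*n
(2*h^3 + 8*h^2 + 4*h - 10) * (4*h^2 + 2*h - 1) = 8*h^5 + 36*h^4 + 30*h^3 - 40*h^2 - 24*h + 10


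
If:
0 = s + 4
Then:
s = -4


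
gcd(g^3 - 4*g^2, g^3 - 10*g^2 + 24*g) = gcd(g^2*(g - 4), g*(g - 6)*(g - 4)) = g^2 - 4*g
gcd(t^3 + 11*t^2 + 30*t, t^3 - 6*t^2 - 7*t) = t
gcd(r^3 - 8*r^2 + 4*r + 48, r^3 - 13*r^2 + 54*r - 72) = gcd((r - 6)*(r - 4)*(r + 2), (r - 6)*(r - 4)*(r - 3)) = r^2 - 10*r + 24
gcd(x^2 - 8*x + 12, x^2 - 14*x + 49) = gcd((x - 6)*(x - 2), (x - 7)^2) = 1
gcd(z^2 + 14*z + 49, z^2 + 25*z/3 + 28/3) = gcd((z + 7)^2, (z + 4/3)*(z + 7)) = z + 7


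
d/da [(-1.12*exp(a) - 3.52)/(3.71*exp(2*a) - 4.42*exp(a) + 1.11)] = (4.1552*exp(2*a) + 26.1184*exp(a) - 16.8016)*exp(a)/(13.7641*exp(4*a) - 32.7964*exp(3*a) + 27.7726*exp(2*a) - 9.8124*exp(a) + 1.2321)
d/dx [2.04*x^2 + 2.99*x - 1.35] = 4.08*x + 2.99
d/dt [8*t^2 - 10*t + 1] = 16*t - 10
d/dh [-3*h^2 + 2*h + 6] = 2 - 6*h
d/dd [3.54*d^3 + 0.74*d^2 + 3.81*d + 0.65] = 10.62*d^2 + 1.48*d + 3.81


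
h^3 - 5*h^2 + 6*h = h*(h - 3)*(h - 2)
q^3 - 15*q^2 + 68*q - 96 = (q - 8)*(q - 4)*(q - 3)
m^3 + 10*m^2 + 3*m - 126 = (m - 3)*(m + 6)*(m + 7)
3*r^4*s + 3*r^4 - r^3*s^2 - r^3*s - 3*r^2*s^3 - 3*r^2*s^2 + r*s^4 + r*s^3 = (-3*r + s)*(-r + s)*(r + s)*(r*s + r)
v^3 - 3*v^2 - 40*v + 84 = (v - 7)*(v - 2)*(v + 6)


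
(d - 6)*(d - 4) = d^2 - 10*d + 24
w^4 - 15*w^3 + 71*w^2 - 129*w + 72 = (w - 8)*(w - 3)^2*(w - 1)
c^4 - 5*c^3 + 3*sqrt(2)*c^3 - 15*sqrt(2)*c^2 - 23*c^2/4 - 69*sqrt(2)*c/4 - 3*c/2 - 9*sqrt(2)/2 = (c - 6)*(c + 1/2)^2*(c + 3*sqrt(2))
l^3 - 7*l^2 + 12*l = l*(l - 4)*(l - 3)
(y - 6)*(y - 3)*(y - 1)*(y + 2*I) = y^4 - 10*y^3 + 2*I*y^3 + 27*y^2 - 20*I*y^2 - 18*y + 54*I*y - 36*I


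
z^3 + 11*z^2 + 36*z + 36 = (z + 2)*(z + 3)*(z + 6)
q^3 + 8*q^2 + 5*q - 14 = (q - 1)*(q + 2)*(q + 7)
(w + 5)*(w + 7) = w^2 + 12*w + 35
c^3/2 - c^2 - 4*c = c*(c/2 + 1)*(c - 4)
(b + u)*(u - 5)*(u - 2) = b*u^2 - 7*b*u + 10*b + u^3 - 7*u^2 + 10*u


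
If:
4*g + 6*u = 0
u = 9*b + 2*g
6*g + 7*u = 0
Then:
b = 0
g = 0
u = 0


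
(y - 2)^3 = y^3 - 6*y^2 + 12*y - 8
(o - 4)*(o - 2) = o^2 - 6*o + 8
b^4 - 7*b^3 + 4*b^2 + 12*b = b*(b - 6)*(b - 2)*(b + 1)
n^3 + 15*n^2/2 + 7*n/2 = n*(n + 1/2)*(n + 7)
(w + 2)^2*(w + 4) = w^3 + 8*w^2 + 20*w + 16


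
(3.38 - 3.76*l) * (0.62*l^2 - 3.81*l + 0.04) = -2.3312*l^3 + 16.4212*l^2 - 13.0282*l + 0.1352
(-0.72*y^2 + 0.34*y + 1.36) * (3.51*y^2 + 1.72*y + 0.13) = -2.5272*y^4 - 0.0449999999999999*y^3 + 5.2648*y^2 + 2.3834*y + 0.1768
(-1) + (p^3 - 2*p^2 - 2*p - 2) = p^3 - 2*p^2 - 2*p - 3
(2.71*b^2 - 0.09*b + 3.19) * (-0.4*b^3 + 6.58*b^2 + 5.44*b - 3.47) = -1.084*b^5 + 17.8678*b^4 + 12.8742*b^3 + 11.0969*b^2 + 17.6659*b - 11.0693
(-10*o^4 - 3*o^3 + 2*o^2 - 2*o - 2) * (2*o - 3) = -20*o^5 + 24*o^4 + 13*o^3 - 10*o^2 + 2*o + 6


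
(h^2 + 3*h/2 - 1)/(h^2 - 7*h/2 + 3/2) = (h + 2)/(h - 3)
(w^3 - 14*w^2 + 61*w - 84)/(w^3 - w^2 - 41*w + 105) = (w^2 - 11*w + 28)/(w^2 + 2*w - 35)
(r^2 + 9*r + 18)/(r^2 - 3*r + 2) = (r^2 + 9*r + 18)/(r^2 - 3*r + 2)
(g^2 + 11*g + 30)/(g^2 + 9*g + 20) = (g + 6)/(g + 4)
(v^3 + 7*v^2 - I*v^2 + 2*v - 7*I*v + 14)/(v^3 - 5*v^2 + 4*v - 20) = (v^2 + v*(7 + I) + 7*I)/(v^2 + v*(-5 + 2*I) - 10*I)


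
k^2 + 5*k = k*(k + 5)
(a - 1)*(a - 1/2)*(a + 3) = a^3 + 3*a^2/2 - 4*a + 3/2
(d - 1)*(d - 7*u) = d^2 - 7*d*u - d + 7*u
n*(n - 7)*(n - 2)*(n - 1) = n^4 - 10*n^3 + 23*n^2 - 14*n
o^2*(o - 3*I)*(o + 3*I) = o^4 + 9*o^2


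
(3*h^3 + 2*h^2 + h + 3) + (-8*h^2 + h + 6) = 3*h^3 - 6*h^2 + 2*h + 9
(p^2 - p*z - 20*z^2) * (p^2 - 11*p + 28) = p^4 - p^3*z - 11*p^3 - 20*p^2*z^2 + 11*p^2*z + 28*p^2 + 220*p*z^2 - 28*p*z - 560*z^2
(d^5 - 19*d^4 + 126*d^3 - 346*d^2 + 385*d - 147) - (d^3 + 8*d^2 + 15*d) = d^5 - 19*d^4 + 125*d^3 - 354*d^2 + 370*d - 147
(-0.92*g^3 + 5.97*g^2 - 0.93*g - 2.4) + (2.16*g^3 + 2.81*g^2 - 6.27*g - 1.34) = 1.24*g^3 + 8.78*g^2 - 7.2*g - 3.74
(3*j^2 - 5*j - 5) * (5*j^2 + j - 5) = 15*j^4 - 22*j^3 - 45*j^2 + 20*j + 25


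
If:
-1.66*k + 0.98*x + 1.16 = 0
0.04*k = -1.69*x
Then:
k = 0.69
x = -0.02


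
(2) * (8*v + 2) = 16*v + 4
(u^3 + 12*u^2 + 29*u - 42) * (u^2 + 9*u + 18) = u^5 + 21*u^4 + 155*u^3 + 435*u^2 + 144*u - 756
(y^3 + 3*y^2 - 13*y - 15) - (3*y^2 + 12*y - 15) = y^3 - 25*y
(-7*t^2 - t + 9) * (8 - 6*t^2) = 42*t^4 + 6*t^3 - 110*t^2 - 8*t + 72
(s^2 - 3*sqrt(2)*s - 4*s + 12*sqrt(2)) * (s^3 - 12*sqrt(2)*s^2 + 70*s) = s^5 - 15*sqrt(2)*s^4 - 4*s^4 + 60*sqrt(2)*s^3 + 142*s^3 - 568*s^2 - 210*sqrt(2)*s^2 + 840*sqrt(2)*s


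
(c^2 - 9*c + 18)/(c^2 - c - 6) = (c - 6)/(c + 2)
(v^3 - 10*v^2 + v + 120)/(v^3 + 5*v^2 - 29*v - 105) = (v - 8)/(v + 7)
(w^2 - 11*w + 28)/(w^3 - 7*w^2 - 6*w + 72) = (w - 7)/(w^2 - 3*w - 18)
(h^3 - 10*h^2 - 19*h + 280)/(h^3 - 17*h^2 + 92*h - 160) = (h^2 - 2*h - 35)/(h^2 - 9*h + 20)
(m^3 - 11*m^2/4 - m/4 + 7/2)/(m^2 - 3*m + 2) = (4*m^2 - 3*m - 7)/(4*(m - 1))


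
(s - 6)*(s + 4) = s^2 - 2*s - 24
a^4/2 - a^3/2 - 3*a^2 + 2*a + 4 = (a/2 + 1)*(a - 2)^2*(a + 1)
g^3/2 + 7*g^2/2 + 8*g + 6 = (g/2 + 1)*(g + 2)*(g + 3)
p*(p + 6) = p^2 + 6*p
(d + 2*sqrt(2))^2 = d^2 + 4*sqrt(2)*d + 8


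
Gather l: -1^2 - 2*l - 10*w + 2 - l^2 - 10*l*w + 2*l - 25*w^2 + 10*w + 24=-l^2 - 10*l*w - 25*w^2 + 25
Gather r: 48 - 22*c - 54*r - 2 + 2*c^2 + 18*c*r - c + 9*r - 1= 2*c^2 - 23*c + r*(18*c - 45) + 45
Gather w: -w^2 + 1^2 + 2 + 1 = 4 - w^2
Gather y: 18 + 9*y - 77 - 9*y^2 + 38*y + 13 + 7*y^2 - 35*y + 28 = -2*y^2 + 12*y - 18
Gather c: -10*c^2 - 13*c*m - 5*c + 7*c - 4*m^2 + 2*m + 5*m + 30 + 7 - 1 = -10*c^2 + c*(2 - 13*m) - 4*m^2 + 7*m + 36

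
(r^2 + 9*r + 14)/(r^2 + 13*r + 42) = (r + 2)/(r + 6)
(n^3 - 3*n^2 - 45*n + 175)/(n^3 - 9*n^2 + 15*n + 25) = (n + 7)/(n + 1)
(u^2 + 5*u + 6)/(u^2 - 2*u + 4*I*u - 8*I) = (u^2 + 5*u + 6)/(u^2 + u*(-2 + 4*I) - 8*I)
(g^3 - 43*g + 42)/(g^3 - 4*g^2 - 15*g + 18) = (g + 7)/(g + 3)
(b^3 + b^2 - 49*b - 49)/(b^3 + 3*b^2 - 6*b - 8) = (b^2 - 49)/(b^2 + 2*b - 8)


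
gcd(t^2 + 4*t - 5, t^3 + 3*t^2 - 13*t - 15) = t + 5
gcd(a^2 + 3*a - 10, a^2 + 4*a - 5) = a + 5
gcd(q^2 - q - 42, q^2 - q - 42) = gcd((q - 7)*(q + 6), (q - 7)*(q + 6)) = q^2 - q - 42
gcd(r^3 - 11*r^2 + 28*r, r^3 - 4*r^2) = r^2 - 4*r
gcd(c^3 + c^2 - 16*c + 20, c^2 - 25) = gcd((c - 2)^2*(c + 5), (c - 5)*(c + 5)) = c + 5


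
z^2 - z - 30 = (z - 6)*(z + 5)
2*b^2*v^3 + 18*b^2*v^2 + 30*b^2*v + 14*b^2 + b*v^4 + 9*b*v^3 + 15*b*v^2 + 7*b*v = (2*b + v)*(v + 1)*(v + 7)*(b*v + b)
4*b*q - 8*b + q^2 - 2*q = (4*b + q)*(q - 2)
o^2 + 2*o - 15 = (o - 3)*(o + 5)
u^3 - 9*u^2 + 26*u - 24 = (u - 4)*(u - 3)*(u - 2)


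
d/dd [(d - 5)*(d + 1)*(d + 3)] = 3*d^2 - 2*d - 17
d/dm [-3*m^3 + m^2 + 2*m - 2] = -9*m^2 + 2*m + 2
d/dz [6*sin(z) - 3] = 6*cos(z)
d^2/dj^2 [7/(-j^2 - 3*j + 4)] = 14*(j^2 + 3*j - (2*j + 3)^2 - 4)/(j^2 + 3*j - 4)^3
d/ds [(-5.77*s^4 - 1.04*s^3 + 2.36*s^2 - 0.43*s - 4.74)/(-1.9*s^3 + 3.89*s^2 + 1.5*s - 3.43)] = (10.963*s^6 - 44.8906*s^5 - 25.5266*s^4 + 74.4104*s^3 - 11.1037*s^2 + 20.6876*s + 8.5849)/(3.61*s^6 - 14.782*s^5 + 9.4321*s^4 + 24.704*s^3 - 24.4354*s^2 - 10.29*s + 11.7649)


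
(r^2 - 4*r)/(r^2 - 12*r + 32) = r/(r - 8)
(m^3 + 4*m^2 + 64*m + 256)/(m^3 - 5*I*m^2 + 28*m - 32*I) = (m^2 + m*(4 + 8*I) + 32*I)/(m^2 + 3*I*m + 4)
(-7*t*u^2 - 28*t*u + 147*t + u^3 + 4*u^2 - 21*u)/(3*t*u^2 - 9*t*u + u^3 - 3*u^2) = (-7*t*u - 49*t + u^2 + 7*u)/(u*(3*t + u))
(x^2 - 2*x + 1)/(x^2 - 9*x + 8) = (x - 1)/(x - 8)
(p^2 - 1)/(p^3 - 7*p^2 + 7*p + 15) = (p - 1)/(p^2 - 8*p + 15)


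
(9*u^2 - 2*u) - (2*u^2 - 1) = 7*u^2 - 2*u + 1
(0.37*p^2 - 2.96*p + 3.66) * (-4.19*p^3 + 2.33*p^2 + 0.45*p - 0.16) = -1.5503*p^5 + 13.2645*p^4 - 22.0657*p^3 + 7.1366*p^2 + 2.1206*p - 0.5856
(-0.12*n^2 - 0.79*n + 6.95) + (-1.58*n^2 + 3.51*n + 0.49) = -1.7*n^2 + 2.72*n + 7.44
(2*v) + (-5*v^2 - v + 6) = -5*v^2 + v + 6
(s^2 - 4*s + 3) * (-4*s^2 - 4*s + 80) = -4*s^4 + 12*s^3 + 84*s^2 - 332*s + 240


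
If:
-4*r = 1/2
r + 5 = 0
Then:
No Solution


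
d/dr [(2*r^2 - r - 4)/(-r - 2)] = 2*(-r^2 - 4*r - 1)/(r^2 + 4*r + 4)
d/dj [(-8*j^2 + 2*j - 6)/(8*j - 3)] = 2*(-32*j^2 + 24*j + 21)/(64*j^2 - 48*j + 9)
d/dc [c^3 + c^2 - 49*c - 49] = 3*c^2 + 2*c - 49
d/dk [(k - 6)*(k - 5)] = 2*k - 11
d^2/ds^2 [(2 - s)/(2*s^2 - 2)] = (4*s^2*(2 - s) + (3*s - 2)*(s^2 - 1))/(s^2 - 1)^3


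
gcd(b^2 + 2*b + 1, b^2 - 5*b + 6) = 1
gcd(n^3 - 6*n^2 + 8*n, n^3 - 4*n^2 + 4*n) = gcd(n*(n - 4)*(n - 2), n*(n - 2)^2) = n^2 - 2*n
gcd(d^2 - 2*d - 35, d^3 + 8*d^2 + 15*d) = d + 5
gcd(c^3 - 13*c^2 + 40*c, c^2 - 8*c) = c^2 - 8*c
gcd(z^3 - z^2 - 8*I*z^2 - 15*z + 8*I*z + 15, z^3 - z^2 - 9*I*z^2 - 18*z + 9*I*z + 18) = z^2 + z*(-1 - 3*I) + 3*I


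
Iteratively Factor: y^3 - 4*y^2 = (y - 4)*(y^2) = y*(y - 4)*(y)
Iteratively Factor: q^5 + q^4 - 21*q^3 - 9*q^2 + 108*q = (q - 3)*(q^4 + 4*q^3 - 9*q^2 - 36*q) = (q - 3)^2*(q^3 + 7*q^2 + 12*q) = q*(q - 3)^2*(q^2 + 7*q + 12) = q*(q - 3)^2*(q + 3)*(q + 4)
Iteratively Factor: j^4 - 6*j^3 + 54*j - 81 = (j + 3)*(j^3 - 9*j^2 + 27*j - 27) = (j - 3)*(j + 3)*(j^2 - 6*j + 9) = (j - 3)^2*(j + 3)*(j - 3)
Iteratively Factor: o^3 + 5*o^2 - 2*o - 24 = (o - 2)*(o^2 + 7*o + 12) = (o - 2)*(o + 4)*(o + 3)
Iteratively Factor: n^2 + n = (n)*(n + 1)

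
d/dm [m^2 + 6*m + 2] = 2*m + 6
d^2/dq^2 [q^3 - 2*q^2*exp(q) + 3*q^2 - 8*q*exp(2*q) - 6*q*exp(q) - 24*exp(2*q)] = -2*q^2*exp(q) - 32*q*exp(2*q) - 14*q*exp(q) + 6*q - 128*exp(2*q) - 16*exp(q) + 6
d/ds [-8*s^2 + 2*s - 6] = 2 - 16*s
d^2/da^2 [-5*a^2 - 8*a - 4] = -10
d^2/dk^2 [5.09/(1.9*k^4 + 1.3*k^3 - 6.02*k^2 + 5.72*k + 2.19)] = ((-116.052*k^2 - 39.702*k + 61.2836)*(1.9*k^4 + 1.3*k^3 - 6.02*k^2 + 5.72*k + 2.19) + 5.09*(7.6*k^3 + 3.9*k^2 - 12.04*k + 5.72)*(15.2*k^3 + 7.8*k^2 - 24.08*k + 11.44))/(1.9*k^4 + 1.3*k^3 - 6.02*k^2 + 5.72*k + 2.19)^3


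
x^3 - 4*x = x*(x - 2)*(x + 2)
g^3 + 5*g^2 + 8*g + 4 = (g + 1)*(g + 2)^2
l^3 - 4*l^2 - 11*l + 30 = (l - 5)*(l - 2)*(l + 3)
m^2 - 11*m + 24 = (m - 8)*(m - 3)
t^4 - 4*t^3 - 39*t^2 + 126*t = t*(t - 7)*(t - 3)*(t + 6)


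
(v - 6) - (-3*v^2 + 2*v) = 3*v^2 - v - 6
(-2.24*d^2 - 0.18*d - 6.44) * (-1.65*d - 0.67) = 3.696*d^3 + 1.7978*d^2 + 10.7466*d + 4.3148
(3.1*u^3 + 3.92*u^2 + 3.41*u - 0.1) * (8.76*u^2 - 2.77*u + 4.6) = 27.156*u^5 + 25.7522*u^4 + 33.2732*u^3 + 7.7103*u^2 + 15.963*u - 0.46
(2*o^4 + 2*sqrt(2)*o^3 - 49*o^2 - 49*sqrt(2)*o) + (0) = 2*o^4 + 2*sqrt(2)*o^3 - 49*o^2 - 49*sqrt(2)*o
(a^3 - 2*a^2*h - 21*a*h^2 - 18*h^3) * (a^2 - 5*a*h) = a^5 - 7*a^4*h - 11*a^3*h^2 + 87*a^2*h^3 + 90*a*h^4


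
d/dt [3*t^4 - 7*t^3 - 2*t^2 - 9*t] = 12*t^3 - 21*t^2 - 4*t - 9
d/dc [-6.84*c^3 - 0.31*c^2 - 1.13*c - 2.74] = -20.52*c^2 - 0.62*c - 1.13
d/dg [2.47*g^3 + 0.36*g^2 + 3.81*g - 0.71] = 7.41*g^2 + 0.72*g + 3.81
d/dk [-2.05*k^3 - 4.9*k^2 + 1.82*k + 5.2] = -6.15*k^2 - 9.8*k + 1.82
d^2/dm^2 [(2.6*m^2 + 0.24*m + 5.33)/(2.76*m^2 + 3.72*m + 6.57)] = (-49.7329919999999*m^3 - 39.267072*m^2 + 302.233248*m + 166.94352)/(21.024576*m^6 + 85.012416*m^5 + 264.724848*m^4 + 456.211872*m^3 + 630.160236*m^2 + 481.720284*m + 283.593393)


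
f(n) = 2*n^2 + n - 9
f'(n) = 4*n + 1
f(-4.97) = 35.43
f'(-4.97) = -18.88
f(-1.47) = -6.15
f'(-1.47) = -4.88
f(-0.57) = -8.92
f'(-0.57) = -1.28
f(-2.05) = -2.64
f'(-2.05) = -7.20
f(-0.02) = -9.02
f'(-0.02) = 0.92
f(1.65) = -1.90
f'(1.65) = 7.60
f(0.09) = -8.89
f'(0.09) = 1.36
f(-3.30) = 9.48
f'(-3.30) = -12.20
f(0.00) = -9.00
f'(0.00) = 1.00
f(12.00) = 291.00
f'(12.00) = 49.00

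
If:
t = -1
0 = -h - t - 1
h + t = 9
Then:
No Solution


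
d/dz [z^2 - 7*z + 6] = 2*z - 7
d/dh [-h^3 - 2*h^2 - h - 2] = -3*h^2 - 4*h - 1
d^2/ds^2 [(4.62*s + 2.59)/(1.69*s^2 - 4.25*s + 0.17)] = ((30.5158 - 46.8468*s)*(1.69*s^2 - 4.25*s + 0.17) + (3.38*s - 4.25)*(4.62*s + 2.59)*(6.76*s - 8.5))/(1.69*s^2 - 4.25*s + 0.17)^3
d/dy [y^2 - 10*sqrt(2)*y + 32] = 2*y - 10*sqrt(2)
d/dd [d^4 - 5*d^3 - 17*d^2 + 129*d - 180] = 4*d^3 - 15*d^2 - 34*d + 129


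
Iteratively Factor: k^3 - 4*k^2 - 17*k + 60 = (k + 4)*(k^2 - 8*k + 15) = (k - 5)*(k + 4)*(k - 3)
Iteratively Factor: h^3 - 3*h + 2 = (h - 1)*(h^2 + h - 2) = (h - 1)*(h + 2)*(h - 1)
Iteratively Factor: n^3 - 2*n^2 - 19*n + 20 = (n - 1)*(n^2 - n - 20) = (n - 5)*(n - 1)*(n + 4)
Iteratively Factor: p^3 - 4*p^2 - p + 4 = (p + 1)*(p^2 - 5*p + 4) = (p - 1)*(p + 1)*(p - 4)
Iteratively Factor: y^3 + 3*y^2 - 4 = (y + 2)*(y^2 + y - 2) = (y + 2)^2*(y - 1)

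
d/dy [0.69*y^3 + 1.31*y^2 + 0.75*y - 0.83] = 2.07*y^2 + 2.62*y + 0.75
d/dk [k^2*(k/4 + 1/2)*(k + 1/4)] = k*(16*k^2 + 27*k + 4)/16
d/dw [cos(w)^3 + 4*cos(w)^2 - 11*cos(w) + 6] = (-3*cos(w)^2 - 8*cos(w) + 11)*sin(w)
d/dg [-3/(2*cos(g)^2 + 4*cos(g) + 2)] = -3*sin(g)/(cos(g) + 1)^3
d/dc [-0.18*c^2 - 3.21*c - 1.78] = -0.36*c - 3.21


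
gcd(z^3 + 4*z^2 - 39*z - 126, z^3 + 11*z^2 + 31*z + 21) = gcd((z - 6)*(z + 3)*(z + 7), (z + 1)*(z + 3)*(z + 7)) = z^2 + 10*z + 21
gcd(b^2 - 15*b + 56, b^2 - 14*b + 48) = b - 8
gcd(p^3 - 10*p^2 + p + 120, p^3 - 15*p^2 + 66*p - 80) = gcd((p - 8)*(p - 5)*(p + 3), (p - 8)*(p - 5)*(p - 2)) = p^2 - 13*p + 40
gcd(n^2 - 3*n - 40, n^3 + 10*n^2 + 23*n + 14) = 1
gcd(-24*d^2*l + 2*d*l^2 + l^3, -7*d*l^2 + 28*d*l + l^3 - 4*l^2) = l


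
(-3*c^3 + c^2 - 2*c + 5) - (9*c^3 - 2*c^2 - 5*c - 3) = -12*c^3 + 3*c^2 + 3*c + 8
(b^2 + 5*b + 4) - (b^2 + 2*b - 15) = 3*b + 19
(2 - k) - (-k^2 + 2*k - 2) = k^2 - 3*k + 4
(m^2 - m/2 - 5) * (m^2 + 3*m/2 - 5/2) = m^4 + m^3 - 33*m^2/4 - 25*m/4 + 25/2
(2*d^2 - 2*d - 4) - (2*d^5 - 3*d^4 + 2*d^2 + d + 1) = -2*d^5 + 3*d^4 - 3*d - 5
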